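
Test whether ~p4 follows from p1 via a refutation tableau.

Initial set: {p1; ~~p4}.
○ open, literals {p1=true, p4=true}.
0 branches closed, 1 open.
An open branch gives a countermodel: p1=true, p4=true (unmentioned atoms arbitrary); the premises hold there but the conclusion fails.

No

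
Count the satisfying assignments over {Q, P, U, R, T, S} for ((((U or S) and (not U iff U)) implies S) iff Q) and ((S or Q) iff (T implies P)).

24

Initial set: {(((((U or S) and (not U iff U)) implies S) iff Q) and ((S or Q) iff (T implies P)))}.
(((((U or S) and (not U iff U)) implies S) iff Q) and ((S or Q) iff (T implies P))): α-rule — add ((((U or S) and (not U iff U)) implies S) iff Q), ((S or Q) iff (T implies P)).
((((U or S) and (not U iff U)) implies S) iff Q): β-rule — branch into (((U or S) and (not U iff U)) implies S), Q  //  not (((U or S) and (not U iff U)) implies S), not Q.
  branch 1 (add (((U or S) and (not U iff U)) implies S), Q):
    ((S or Q) iff (T implies P)): β-rule — branch into (S or Q), (T implies P)  //  not (S or Q), not (T implies P).
      branch 1.1 (add (S or Q), (T implies P)):
        (((U or S) and (not U iff U)) implies S): β-rule — branch into not ((U or S) and (not U iff U))  //  S.
          branch 1.1.1 (add not ((U or S) and (not U iff U))):
            (S or Q): β-rule — branch into S  //  Q.
              branch 1.1.1.1 (add S):
                (T implies P): β-rule — branch into not T  //  P.
                  branch 1.1.1.1.1 (add not T):
                    not ((U or S) and (not U iff U)): β-rule — branch into not (U or S)  //  not (not U iff U).
                      branch 1.1.1.1.1.1 (add not (U or S)):
                        not (U or S): α-rule — add not U, not S.
                        × closes — contains both S and not S.
                      branch 1.1.1.1.1.2 (add not (not U iff U)):
                        not (not U iff U): β-rule — branch into not U, not U  //  not not U, U.
                          branch 1.1.1.1.1.2.1 (add not U, not U):
                            ○ open, literals {Q=true, S=true, T=false, U=false}.
                          branch 1.1.1.1.1.2.2 (add not not U, U):
                            ○ open, literals {Q=true, S=true, T=false, U=true}.
                  branch 1.1.1.1.2 (add P):
                    not ((U or S) and (not U iff U)): β-rule — branch into not (U or S)  //  not (not U iff U).
                      branch 1.1.1.1.2.1 (add not (U or S)):
                        not (U or S): α-rule — add not U, not S.
                        × closes — contains both S and not S.
                      branch 1.1.1.1.2.2 (add not (not U iff U)):
                        not (not U iff U): β-rule — branch into not U, not U  //  not not U, U.
                          branch 1.1.1.1.2.2.1 (add not U, not U):
                            ○ open, literals {P=true, Q=true, S=true, U=false}.
                          branch 1.1.1.1.2.2.2 (add not not U, U):
                            ○ open, literals {P=true, Q=true, S=true, U=true}.
              branch 1.1.1.2 (add Q):
                (T implies P): β-rule — branch into not T  //  P.
                  branch 1.1.1.2.1 (add not T):
                    not ((U or S) and (not U iff U)): β-rule — branch into not (U or S)  //  not (not U iff U).
                      branch 1.1.1.2.1.1 (add not (U or S)):
                        not (U or S): α-rule — add not U, not S.
                        ○ open, literals {Q=true, S=false, T=false, U=false}.
                      branch 1.1.1.2.1.2 (add not (not U iff U)):
                        not (not U iff U): β-rule — branch into not U, not U  //  not not U, U.
                          branch 1.1.1.2.1.2.1 (add not U, not U):
                            ○ open, literals {Q=true, T=false, U=false}.
                          branch 1.1.1.2.1.2.2 (add not not U, U):
                            ○ open, literals {Q=true, T=false, U=true}.
                  branch 1.1.1.2.2 (add P):
                    not ((U or S) and (not U iff U)): β-rule — branch into not (U or S)  //  not (not U iff U).
                      branch 1.1.1.2.2.1 (add not (U or S)):
                        not (U or S): α-rule — add not U, not S.
                        ○ open, literals {P=true, Q=true, S=false, U=false}.
                      branch 1.1.1.2.2.2 (add not (not U iff U)):
                        not (not U iff U): β-rule — branch into not U, not U  //  not not U, U.
                          branch 1.1.1.2.2.2.1 (add not U, not U):
                            ○ open, literals {P=true, Q=true, U=false}.
                          branch 1.1.1.2.2.2.2 (add not not U, U):
                            ○ open, literals {P=true, Q=true, U=true}.
          branch 1.1.2 (add S):
            (S or Q): β-rule — branch into S  //  Q.
              branch 1.1.2.1 (add S):
                (T implies P): β-rule — branch into not T  //  P.
                  branch 1.1.2.1.1 (add not T):
                    ○ open, literals {Q=true, S=true, T=false}.
                  branch 1.1.2.1.2 (add P):
                    ○ open, literals {P=true, Q=true, S=true}.
              branch 1.1.2.2 (add Q):
                (T implies P): β-rule — branch into not T  //  P.
                  branch 1.1.2.2.1 (add not T):
                    ○ open, literals {Q=true, S=true, T=false}.
                  branch 1.1.2.2.2 (add P):
                    ○ open, literals {P=true, Q=true, S=true}.
      branch 1.2 (add not (S or Q), not (T implies P)):
        not (S or Q): α-rule — add not S, not Q.
        × closes — contains both Q and not Q.
  branch 2 (add not (((U or S) and (not U iff U)) implies S), not Q):
    not (((U or S) and (not U iff U)) implies S): α-rule — add ((U or S) and (not U iff U)), not S.
    ((U or S) and (not U iff U)): α-rule — add (U or S), (not U iff U).
    ((S or Q) iff (T implies P)): β-rule — branch into (S or Q), (T implies P)  //  not (S or Q), not (T implies P).
      branch 2.1 (add (S or Q), (T implies P)):
        (U or S): β-rule — branch into U  //  S.
          branch 2.1.1 (add U):
            (not U iff U): β-rule — branch into not U, U  //  not not U, not U.
              branch 2.1.1.1 (add not U, U):
                × closes — contains both U and not U.
              branch 2.1.1.2 (add not not U, not U):
                × closes — contains both U and not U.
          branch 2.1.2 (add S):
            × closes — contains both S and not S.
      branch 2.2 (add not (S or Q), not (T implies P)):
        not (S or Q): α-rule — add not S, not Q.
        not (T implies P): α-rule — add T, not P.
        (U or S): β-rule — branch into U  //  S.
          branch 2.2.1 (add U):
            (not U iff U): β-rule — branch into not U, U  //  not not U, not U.
              branch 2.2.1.1 (add not U, U):
                × closes — contains both U and not U.
              branch 2.2.1.2 (add not not U, not U):
                × closes — contains both U and not U.
          branch 2.2.2 (add S):
            × closes — contains both S and not S.
9 branches closed, 14 open.
Each open branch fixes some atoms; the unmentioned ones are free. Counting distinct full assignments: branch {Q=true, S=true, T=false, U=false} (P, R) contributes 4 new; branch {Q=true, S=true, T=false, U=true} (P, R) contributes 4 new; branch {P=true, Q=true, S=true, U=false} (R, T) contributes 2 new; branch {P=true, Q=true, S=true, U=true} (R, T) contributes 2 new; branch {Q=true, S=false, T=false, U=false} (P, R) contributes 4 new; branch {Q=true, T=false, U=false} (P, R, S) contributes 0 new; branch {Q=true, T=false, U=true} (P, R, S) contributes 4 new; branch {P=true, Q=true, S=false, U=false} (R, T) contributes 2 new; branch {P=true, Q=true, U=false} (R, T, S) contributes 0 new; branch {P=true, Q=true, U=true} (R, T, S) contributes 2 new; branch {Q=true, S=true, T=false} (P, U, R) contributes 0 new; branch {P=true, Q=true, S=true} (U, R, T) contributes 0 new; branch {Q=true, S=true, T=false} (P, U, R) contributes 0 new; branch {P=true, Q=true, S=true} (U, R, T) contributes 0 new. Total: 24.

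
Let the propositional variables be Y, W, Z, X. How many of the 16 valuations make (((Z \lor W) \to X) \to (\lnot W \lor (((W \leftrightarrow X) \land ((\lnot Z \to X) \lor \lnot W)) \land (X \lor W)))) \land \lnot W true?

8

Initial set: {((((Z \lor W) \to X) \to (\lnot W \lor (((W \leftrightarrow X) \land ((\lnot Z \to X) \lor \lnot W)) \land (X \lor W)))) \land \lnot W)}.
((((Z \lor W) \to X) \to (\lnot W \lor (((W \leftrightarrow X) \land ((\lnot Z \to X) \lor \lnot W)) \land (X \lor W)))) \land \lnot W): α-rule — add (((Z \lor W) \to X) \to (\lnot W \lor (((W \leftrightarrow X) \land ((\lnot Z \to X) \lor \lnot W)) \land (X \lor W)))), \lnot W.
(((Z \lor W) \to X) \to (\lnot W \lor (((W \leftrightarrow X) \land ((\lnot Z \to X) \lor \lnot W)) \land (X \lor W)))): β-rule — branch into \lnot ((Z \lor W) \to X)  //  (\lnot W \lor (((W \leftrightarrow X) \land ((\lnot Z \to X) \lor \lnot W)) \land (X \lor W))).
  branch 1 (add \lnot ((Z \lor W) \to X)):
    \lnot ((Z \lor W) \to X): α-rule — add (Z \lor W), \lnot X.
    (Z \lor W): β-rule — branch into Z  //  W.
      branch 1.1 (add Z):
        ○ open, literals {W=0, X=0, Z=1}.
      branch 1.2 (add W):
        × closes — contains both W and \lnot W.
  branch 2 (add (\lnot W \lor (((W \leftrightarrow X) \land ((\lnot Z \to X) \lor \lnot W)) \land (X \lor W)))):
    (\lnot W \lor (((W \leftrightarrow X) \land ((\lnot Z \to X) \lor \lnot W)) \land (X \lor W))): β-rule — branch into \lnot W  //  (((W \leftrightarrow X) \land ((\lnot Z \to X) \lor \lnot W)) \land (X \lor W)).
      branch 2.1 (add \lnot W):
        ○ open, literals {W=0}.
      branch 2.2 (add (((W \leftrightarrow X) \land ((\lnot Z \to X) \lor \lnot W)) \land (X \lor W))):
        (((W \leftrightarrow X) \land ((\lnot Z \to X) \lor \lnot W)) \land (X \lor W)): α-rule — add ((W \leftrightarrow X) \land ((\lnot Z \to X) \lor \lnot W)), (X \lor W).
        ((W \leftrightarrow X) \land ((\lnot Z \to X) \lor \lnot W)): α-rule — add (W \leftrightarrow X), ((\lnot Z \to X) \lor \lnot W).
        (X \lor W): β-rule — branch into X  //  W.
          branch 2.2.1 (add X):
            (W \leftrightarrow X): β-rule — branch into W, X  //  \lnot W, \lnot X.
              branch 2.2.1.1 (add W, X):
                × closes — contains both W and \lnot W.
              branch 2.2.1.2 (add \lnot W, \lnot X):
                × closes — contains both X and \lnot X.
          branch 2.2.2 (add W):
            × closes — contains both W and \lnot W.
4 branches closed, 2 open.
Each open branch fixes some atoms; the unmentioned ones are free. Counting distinct full assignments: branch {W=0, X=0, Z=1} (Y) contributes 2 new; branch {W=0} (Y, Z, X) contributes 6 new. Total: 8.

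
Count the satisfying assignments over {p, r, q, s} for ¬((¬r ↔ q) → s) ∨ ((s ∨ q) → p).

11

Initial set: {T (¬((¬r ↔ q) → s) ∨ ((s ∨ q) → p))}.
T (¬((¬r ↔ q) → s) ∨ ((s ∨ q) → p)): β-rule — branch into T ¬((¬r ↔ q) → s)  //  T ((s ∨ q) → p).
  branch 1 (add T ¬((¬r ↔ q) → s)):
    T ¬((¬r ↔ q) → s): α-rule — add T (¬r ↔ q), F s.
    T (¬r ↔ q): β-rule — branch into T ¬r, T q  //  F ¬r, F q.
      branch 1.1 (add T ¬r, T q):
        ○ open, literals {q=true, r=false, s=false}.
      branch 1.2 (add F ¬r, F q):
        ○ open, literals {q=false, r=true, s=false}.
  branch 2 (add T ((s ∨ q) → p)):
    T ((s ∨ q) → p): β-rule — branch into F (s ∨ q)  //  T p.
      branch 2.1 (add F (s ∨ q)):
        F (s ∨ q): α-rule — add F s, F q.
        ○ open, literals {q=false, s=false}.
      branch 2.2 (add T p):
        ○ open, literals {p=true}.
0 branches closed, 4 open.
Each open branch fixes some atoms; the unmentioned ones are free. Counting distinct full assignments: branch {q=true, r=false, s=false} (p) contributes 2 new; branch {q=false, r=true, s=false} (p) contributes 2 new; branch {q=false, s=false} (p, r) contributes 2 new; branch {p=true} (r, q, s) contributes 5 new. Total: 11.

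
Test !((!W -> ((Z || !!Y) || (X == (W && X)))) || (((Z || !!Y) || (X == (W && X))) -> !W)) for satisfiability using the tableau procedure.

Unsatisfiable

Initial set: {!((!W -> ((Z || !!Y) || (X == (W && X)))) || (((Z || !!Y) || (X == (W && X))) -> !W))}.
!((!W -> ((Z || !!Y) || (X == (W && X)))) || (((Z || !!Y) || (X == (W && X))) -> !W)): α-rule — add !(!W -> ((Z || !!Y) || (X == (W && X)))), !(((Z || !!Y) || (X == (W && X))) -> !W).
!(!W -> ((Z || !!Y) || (X == (W && X)))): α-rule — add !W, !((Z || !!Y) || (X == (W && X))).
!(((Z || !!Y) || (X == (W && X))) -> !W): α-rule — add ((Z || !!Y) || (X == (W && X))), !!W.
× closes — contains both W and !W.
All 1 branch closes.
Every branch closed; the formula is unsatisfiable.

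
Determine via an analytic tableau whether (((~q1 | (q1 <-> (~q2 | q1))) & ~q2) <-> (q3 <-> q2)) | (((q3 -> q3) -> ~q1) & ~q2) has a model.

Satisfiable

Initial set: {((((~q1 | (q1 <-> (~q2 | q1))) & ~q2) <-> (q3 <-> q2)) | (((q3 -> q3) -> ~q1) & ~q2))}.
((((~q1 | (q1 <-> (~q2 | q1))) & ~q2) <-> (q3 <-> q2)) | (((q3 -> q3) -> ~q1) & ~q2)): β-rule — branch into (((~q1 | (q1 <-> (~q2 | q1))) & ~q2) <-> (q3 <-> q2))  //  (((q3 -> q3) -> ~q1) & ~q2).
  branch 1 (add (((~q1 | (q1 <-> (~q2 | q1))) & ~q2) <-> (q3 <-> q2))):
    (((~q1 | (q1 <-> (~q2 | q1))) & ~q2) <-> (q3 <-> q2)): β-rule — branch into ((~q1 | (q1 <-> (~q2 | q1))) & ~q2), (q3 <-> q2)  //  ~((~q1 | (q1 <-> (~q2 | q1))) & ~q2), ~(q3 <-> q2).
      branch 1.1 (add ((~q1 | (q1 <-> (~q2 | q1))) & ~q2), (q3 <-> q2)):
        ((~q1 | (q1 <-> (~q2 | q1))) & ~q2): α-rule — add (~q1 | (q1 <-> (~q2 | q1))), ~q2.
        (q3 <-> q2): β-rule — branch into q3, q2  //  ~q3, ~q2.
          branch 1.1.1 (add q3, q2):
            × closes — contains both q2 and ~q2.
          branch 1.1.2 (add ~q3, ~q2):
            (~q1 | (q1 <-> (~q2 | q1))): β-rule — branch into ~q1  //  (q1 <-> (~q2 | q1)).
              branch 1.1.2.1 (add ~q1):
                ○ open, literals {q1=false, q2=false, q3=false}.
              branch 1.1.2.2 (add (q1 <-> (~q2 | q1))):
                (q1 <-> (~q2 | q1)): β-rule — branch into q1, (~q2 | q1)  //  ~q1, ~(~q2 | q1).
                  branch 1.1.2.2.1 (add q1, (~q2 | q1)):
                    (~q2 | q1): β-rule — branch into ~q2  //  q1.
                      branch 1.1.2.2.1.1 (add ~q2):
                        ○ open, literals {q1=true, q2=false, q3=false}.
                      branch 1.1.2.2.1.2 (add q1):
                        ○ open, literals {q1=true, q2=false, q3=false}.
                  branch 1.1.2.2.2 (add ~q1, ~(~q2 | q1)):
                    ~(~q2 | q1): α-rule — add ~~q2, ~q1.
                    × closes — contains both q2 and ~q2.
      branch 1.2 (add ~((~q1 | (q1 <-> (~q2 | q1))) & ~q2), ~(q3 <-> q2)):
        ~((~q1 | (q1 <-> (~q2 | q1))) & ~q2): β-rule — branch into ~(~q1 | (q1 <-> (~q2 | q1)))  //  ~~q2.
          branch 1.2.1 (add ~(~q1 | (q1 <-> (~q2 | q1)))):
            ~(~q1 | (q1 <-> (~q2 | q1))): α-rule — add ~~q1, ~(q1 <-> (~q2 | q1)).
            ~(q3 <-> q2): β-rule — branch into q3, ~q2  //  ~q3, q2.
              branch 1.2.1.1 (add q3, ~q2):
                ~(q1 <-> (~q2 | q1)): β-rule — branch into q1, ~(~q2 | q1)  //  ~q1, (~q2 | q1).
                  branch 1.2.1.1.1 (add q1, ~(~q2 | q1)):
                    ~(~q2 | q1): α-rule — add ~~q2, ~q1.
                    × closes — contains both q2 and ~q2.
                  branch 1.2.1.1.2 (add ~q1, (~q2 | q1)):
                    × closes — contains both q1 and ~q1.
              branch 1.2.1.2 (add ~q3, q2):
                ~(q1 <-> (~q2 | q1)): β-rule — branch into q1, ~(~q2 | q1)  //  ~q1, (~q2 | q1).
                  branch 1.2.1.2.1 (add q1, ~(~q2 | q1)):
                    ~(~q2 | q1): α-rule — add ~~q2, ~q1.
                    × closes — contains both q1 and ~q1.
                  branch 1.2.1.2.2 (add ~q1, (~q2 | q1)):
                    × closes — contains both q1 and ~q1.
          branch 1.2.2 (add ~~q2):
            ~(q3 <-> q2): β-rule — branch into q3, ~q2  //  ~q3, q2.
              branch 1.2.2.1 (add q3, ~q2):
                × closes — contains both q2 and ~q2.
              branch 1.2.2.2 (add ~q3, q2):
                ○ open, literals {q2=true, q3=false}.
  branch 2 (add (((q3 -> q3) -> ~q1) & ~q2)):
    (((q3 -> q3) -> ~q1) & ~q2): α-rule — add ((q3 -> q3) -> ~q1), ~q2.
    ((q3 -> q3) -> ~q1): β-rule — branch into ~(q3 -> q3)  //  ~q1.
      branch 2.1 (add ~(q3 -> q3)):
        ~(q3 -> q3): α-rule — add q3, ~q3.
        × closes — contains both q3 and ~q3.
      branch 2.2 (add ~q1):
        ○ open, literals {q1=false, q2=false}.
8 branches closed, 5 open.
An open branch gives a satisfying assignment: q1=false, q2=false, q3=false.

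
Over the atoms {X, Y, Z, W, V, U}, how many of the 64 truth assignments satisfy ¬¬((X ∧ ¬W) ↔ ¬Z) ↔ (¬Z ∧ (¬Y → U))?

20

Initial set: {(¬¬((X ∧ ¬W) ↔ ¬Z) ↔ (¬Z ∧ (¬Y → U)))}.
(¬¬((X ∧ ¬W) ↔ ¬Z) ↔ (¬Z ∧ (¬Y → U))): β-rule — branch into ¬¬((X ∧ ¬W) ↔ ¬Z), (¬Z ∧ (¬Y → U))  //  ¬¬¬((X ∧ ¬W) ↔ ¬Z), ¬(¬Z ∧ (¬Y → U)).
  branch 1 (add ¬¬((X ∧ ¬W) ↔ ¬Z), (¬Z ∧ (¬Y → U))):
    ¬¬((X ∧ ¬W) ↔ ¬Z): drop double negation, giving ((X ∧ ¬W) ↔ ¬Z).
    (¬Z ∧ (¬Y → U)): α-rule — add ¬Z, (¬Y → U).
    ((X ∧ ¬W) ↔ ¬Z): β-rule — branch into (X ∧ ¬W), ¬Z  //  ¬(X ∧ ¬W), ¬¬Z.
      branch 1.1 (add (X ∧ ¬W), ¬Z):
        (X ∧ ¬W): α-rule — add X, ¬W.
        (¬Y → U): β-rule — branch into ¬¬Y  //  U.
          branch 1.1.1 (add ¬¬Y):
            ○ open, literals {W=false, X=true, Y=true, Z=false}.
          branch 1.1.2 (add U):
            ○ open, literals {U=true, W=false, X=true, Z=false}.
      branch 1.2 (add ¬(X ∧ ¬W), ¬¬Z):
        × closes — contains both Z and ¬Z.
  branch 2 (add ¬¬¬((X ∧ ¬W) ↔ ¬Z), ¬(¬Z ∧ (¬Y → U))):
    ¬¬¬((X ∧ ¬W) ↔ ¬Z): drop double negation, giving ¬((X ∧ ¬W) ↔ ¬Z).
    ¬(¬Z ∧ (¬Y → U)): β-rule — branch into ¬¬Z  //  ¬(¬Y → U).
      branch 2.1 (add ¬¬Z):
        ¬((X ∧ ¬W) ↔ ¬Z): β-rule — branch into (X ∧ ¬W), ¬¬Z  //  ¬(X ∧ ¬W), ¬Z.
          branch 2.1.1 (add (X ∧ ¬W), ¬¬Z):
            (X ∧ ¬W): α-rule — add X, ¬W.
            ○ open, literals {W=false, X=true, Z=true}.
          branch 2.1.2 (add ¬(X ∧ ¬W), ¬Z):
            × closes — contains both Z and ¬Z.
      branch 2.2 (add ¬(¬Y → U)):
        ¬(¬Y → U): α-rule — add ¬Y, ¬U.
        ¬((X ∧ ¬W) ↔ ¬Z): β-rule — branch into (X ∧ ¬W), ¬¬Z  //  ¬(X ∧ ¬W), ¬Z.
          branch 2.2.1 (add (X ∧ ¬W), ¬¬Z):
            (X ∧ ¬W): α-rule — add X, ¬W.
            ○ open, literals {U=false, W=false, X=true, Y=false, Z=true}.
          branch 2.2.2 (add ¬(X ∧ ¬W), ¬Z):
            ¬(X ∧ ¬W): β-rule — branch into ¬X  //  ¬¬W.
              branch 2.2.2.1 (add ¬X):
                ○ open, literals {U=false, X=false, Y=false, Z=false}.
              branch 2.2.2.2 (add ¬¬W):
                ○ open, literals {U=false, W=true, Y=false, Z=false}.
2 branches closed, 6 open.
Each open branch fixes some atoms; the unmentioned ones are free. Counting distinct full assignments: branch {W=false, X=true, Y=true, Z=false} (V, U) contributes 4 new; branch {U=true, W=false, X=true, Z=false} (Y, V) contributes 2 new; branch {W=false, X=true, Z=true} (Y, V, U) contributes 8 new; branch {U=false, W=false, X=true, Y=false, Z=true} (V) contributes 0 new; branch {U=false, X=false, Y=false, Z=false} (W, V) contributes 4 new; branch {U=false, W=true, Y=false, Z=false} (X, V) contributes 2 new. Total: 20.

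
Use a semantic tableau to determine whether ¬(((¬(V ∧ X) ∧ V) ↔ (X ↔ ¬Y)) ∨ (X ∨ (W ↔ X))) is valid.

Not valid

Assume the negation and expand:
Initial set: {¬¬(((¬(V ∧ X) ∧ V) ↔ (X ↔ ¬Y)) ∨ (X ∨ (W ↔ X)))}.
¬¬(((¬(V ∧ X) ∧ V) ↔ (X ↔ ¬Y)) ∨ (X ∨ (W ↔ X))): β-rule — branch into ((¬(V ∧ X) ∧ V) ↔ (X ↔ ¬Y))  //  (X ∨ (W ↔ X)).
  branch 1 (add ((¬(V ∧ X) ∧ V) ↔ (X ↔ ¬Y))):
    ((¬(V ∧ X) ∧ V) ↔ (X ↔ ¬Y)): β-rule — branch into (¬(V ∧ X) ∧ V), (X ↔ ¬Y)  //  ¬(¬(V ∧ X) ∧ V), ¬(X ↔ ¬Y).
      branch 1.1 (add (¬(V ∧ X) ∧ V), (X ↔ ¬Y)):
        (¬(V ∧ X) ∧ V): α-rule — add ¬(V ∧ X), V.
        (X ↔ ¬Y): β-rule — branch into X, ¬Y  //  ¬X, ¬¬Y.
          branch 1.1.1 (add X, ¬Y):
            ¬(V ∧ X): β-rule — branch into ¬V  //  ¬X.
              branch 1.1.1.1 (add ¬V):
                × closes — contains both V and ¬V.
              branch 1.1.1.2 (add ¬X):
                × closes — contains both X and ¬X.
          branch 1.1.2 (add ¬X, ¬¬Y):
            ¬(V ∧ X): β-rule — branch into ¬V  //  ¬X.
              branch 1.1.2.1 (add ¬V):
                × closes — contains both V and ¬V.
              branch 1.1.2.2 (add ¬X):
                ○ open, literals {V=1, X=0, Y=1}.
      branch 1.2 (add ¬(¬(V ∧ X) ∧ V), ¬(X ↔ ¬Y)):
        ¬(¬(V ∧ X) ∧ V): β-rule — branch into ¬¬(V ∧ X)  //  ¬V.
          branch 1.2.1 (add ¬¬(V ∧ X)):
            ¬¬(V ∧ X): α-rule — add V, X.
            ¬(X ↔ ¬Y): β-rule — branch into X, ¬¬Y  //  ¬X, ¬Y.
              branch 1.2.1.1 (add X, ¬¬Y):
                ○ open, literals {V=1, X=1, Y=1}.
              branch 1.2.1.2 (add ¬X, ¬Y):
                × closes — contains both X and ¬X.
          branch 1.2.2 (add ¬V):
            ¬(X ↔ ¬Y): β-rule — branch into X, ¬¬Y  //  ¬X, ¬Y.
              branch 1.2.2.1 (add X, ¬¬Y):
                ○ open, literals {V=0, X=1, Y=1}.
              branch 1.2.2.2 (add ¬X, ¬Y):
                ○ open, literals {V=0, X=0, Y=0}.
  branch 2 (add (X ∨ (W ↔ X))):
    (X ∨ (W ↔ X)): β-rule — branch into X  //  (W ↔ X).
      branch 2.1 (add X):
        ○ open, literals {X=1}.
      branch 2.2 (add (W ↔ X)):
        (W ↔ X): β-rule — branch into W, X  //  ¬W, ¬X.
          branch 2.2.1 (add W, X):
            ○ open, literals {W=1, X=1}.
          branch 2.2.2 (add ¬W, ¬X):
            ○ open, literals {W=0, X=0}.
4 branches closed, 7 open.
An open branch gives a countermodel: V=1, X=0, Y=1 (unmentioned atoms arbitrary); under it the original formula is false.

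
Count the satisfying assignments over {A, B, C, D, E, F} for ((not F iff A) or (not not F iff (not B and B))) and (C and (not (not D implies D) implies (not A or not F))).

24

Initial set: {(((not F iff A) or (not not F iff (not B and B))) and (C and (not (not D implies D) implies (not A or not F))))}.
(((not F iff A) or (not not F iff (not B and B))) and (C and (not (not D implies D) implies (not A or not F)))): α-rule — add ((not F iff A) or (not not F iff (not B and B))), (C and (not (not D implies D) implies (not A or not F))).
(C and (not (not D implies D) implies (not A or not F))): α-rule — add C, (not (not D implies D) implies (not A or not F)).
((not F iff A) or (not not F iff (not B and B))): β-rule — branch into (not F iff A)  //  (not not F iff (not B and B)).
  branch 1 (add (not F iff A)):
    (not (not D implies D) implies (not A or not F)): β-rule — branch into not not (not D implies D)  //  (not A or not F).
      branch 1.1 (add not not (not D implies D)):
        (not F iff A): β-rule — branch into not F, A  //  not not F, not A.
          branch 1.1.1 (add not F, A):
            not not (not D implies D): β-rule — branch into not not D  //  D.
              branch 1.1.1.1 (add not not D):
                ○ open, literals {A=T, C=T, D=T, F=F}.
              branch 1.1.1.2 (add D):
                ○ open, literals {A=T, C=T, D=T, F=F}.
          branch 1.1.2 (add not not F, not A):
            not not (not D implies D): β-rule — branch into not not D  //  D.
              branch 1.1.2.1 (add not not D):
                ○ open, literals {A=F, C=T, D=T, F=T}.
              branch 1.1.2.2 (add D):
                ○ open, literals {A=F, C=T, D=T, F=T}.
      branch 1.2 (add (not A or not F)):
        (not F iff A): β-rule — branch into not F, A  //  not not F, not A.
          branch 1.2.1 (add not F, A):
            (not A or not F): β-rule — branch into not A  //  not F.
              branch 1.2.1.1 (add not A):
                × closes — contains both A and not A.
              branch 1.2.1.2 (add not F):
                ○ open, literals {A=T, C=T, F=F}.
          branch 1.2.2 (add not not F, not A):
            (not A or not F): β-rule — branch into not A  //  not F.
              branch 1.2.2.1 (add not A):
                ○ open, literals {A=F, C=T, F=T}.
              branch 1.2.2.2 (add not F):
                × closes — contains both F and not F.
  branch 2 (add (not not F iff (not B and B))):
    (not (not D implies D) implies (not A or not F)): β-rule — branch into not not (not D implies D)  //  (not A or not F).
      branch 2.1 (add not not (not D implies D)):
        (not not F iff (not B and B)): β-rule — branch into not not F, (not B and B)  //  not not not F, not (not B and B).
          branch 2.1.1 (add not not F, (not B and B)):
            not not F: drop double negation, giving F.
            (not B and B): α-rule — add not B, B.
            × closes — contains both B and not B.
          branch 2.1.2 (add not not not F, not (not B and B)):
            not not not F: drop double negation, giving not F.
            not not (not D implies D): β-rule — branch into not not D  //  D.
              branch 2.1.2.1 (add not not D):
                not (not B and B): β-rule — branch into not not B  //  not B.
                  branch 2.1.2.1.1 (add not not B):
                    ○ open, literals {B=T, C=T, D=T, F=F}.
                  branch 2.1.2.1.2 (add not B):
                    ○ open, literals {B=F, C=T, D=T, F=F}.
              branch 2.1.2.2 (add D):
                not (not B and B): β-rule — branch into not not B  //  not B.
                  branch 2.1.2.2.1 (add not not B):
                    ○ open, literals {B=T, C=T, D=T, F=F}.
                  branch 2.1.2.2.2 (add not B):
                    ○ open, literals {B=F, C=T, D=T, F=F}.
      branch 2.2 (add (not A or not F)):
        (not not F iff (not B and B)): β-rule — branch into not not F, (not B and B)  //  not not not F, not (not B and B).
          branch 2.2.1 (add not not F, (not B and B)):
            not not F: drop double negation, giving F.
            (not B and B): α-rule — add not B, B.
            × closes — contains both B and not B.
          branch 2.2.2 (add not not not F, not (not B and B)):
            not not not F: drop double negation, giving not F.
            (not A or not F): β-rule — branch into not A  //  not F.
              branch 2.2.2.1 (add not A):
                not (not B and B): β-rule — branch into not not B  //  not B.
                  branch 2.2.2.1.1 (add not not B):
                    ○ open, literals {A=F, B=T, C=T, F=F}.
                  branch 2.2.2.1.2 (add not B):
                    ○ open, literals {A=F, B=F, C=T, F=F}.
              branch 2.2.2.2 (add not F):
                not (not B and B): β-rule — branch into not not B  //  not B.
                  branch 2.2.2.2.1 (add not not B):
                    ○ open, literals {B=T, C=T, F=F}.
                  branch 2.2.2.2.2 (add not B):
                    ○ open, literals {B=F, C=T, F=F}.
4 branches closed, 14 open.
Each open branch fixes some atoms; the unmentioned ones are free. Counting distinct full assignments: branch {A=T, C=T, D=T, F=F} (B, E) contributes 4 new; branch {A=T, C=T, D=T, F=F} (B, E) contributes 0 new; branch {A=F, C=T, D=T, F=T} (B, E) contributes 4 new; branch {A=F, C=T, D=T, F=T} (B, E) contributes 0 new; branch {A=T, C=T, F=F} (B, D, E) contributes 4 new; branch {A=F, C=T, F=T} (B, D, E) contributes 4 new; branch {B=T, C=T, D=T, F=F} (A, E) contributes 2 new; branch {B=F, C=T, D=T, F=F} (A, E) contributes 2 new; branch {B=T, C=T, D=T, F=F} (A, E) contributes 0 new; branch {B=F, C=T, D=T, F=F} (A, E) contributes 0 new; branch {A=F, B=T, C=T, F=F} (D, E) contributes 2 new; branch {A=F, B=F, C=T, F=F} (D, E) contributes 2 new; branch {B=T, C=T, F=F} (A, D, E) contributes 0 new; branch {B=F, C=T, F=F} (A, D, E) contributes 0 new. Total: 24.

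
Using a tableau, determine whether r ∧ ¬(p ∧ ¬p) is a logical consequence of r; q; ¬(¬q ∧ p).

Yes

Initial set: {r; q; ¬(¬q ∧ p); ¬(r ∧ ¬(p ∧ ¬p))}.
¬(¬q ∧ p): β-rule — branch into ¬¬q  //  ¬p.
  branch 1 (add ¬¬q):
    ¬(r ∧ ¬(p ∧ ¬p)): β-rule — branch into ¬r  //  ¬¬(p ∧ ¬p).
      branch 1.1 (add ¬r):
        × closes — contains both r and ¬r.
      branch 1.2 (add ¬¬(p ∧ ¬p)):
        ¬¬(p ∧ ¬p): α-rule — add p, ¬p.
        × closes — contains both p and ¬p.
  branch 2 (add ¬p):
    ¬(r ∧ ¬(p ∧ ¬p)): β-rule — branch into ¬r  //  ¬¬(p ∧ ¬p).
      branch 2.1 (add ¬r):
        × closes — contains both r and ¬r.
      branch 2.2 (add ¬¬(p ∧ ¬p)):
        ¬¬(p ∧ ¬p): α-rule — add p, ¬p.
        × closes — contains both p and ¬p.
All 4 branches close.
Every branch closed, so the premises entail the conclusion.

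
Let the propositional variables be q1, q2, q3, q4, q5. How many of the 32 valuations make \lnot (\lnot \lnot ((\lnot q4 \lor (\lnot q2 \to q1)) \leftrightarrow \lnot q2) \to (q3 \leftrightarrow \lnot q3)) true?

Initial set: {\lnot (\lnot \lnot ((\lnot q4 \lor (\lnot q2 \to q1)) \leftrightarrow \lnot q2) \to (q3 \leftrightarrow \lnot q3))}.
\lnot (\lnot \lnot ((\lnot q4 \lor (\lnot q2 \to q1)) \leftrightarrow \lnot q2) \to (q3 \leftrightarrow \lnot q3)): α-rule — add \lnot \lnot ((\lnot q4 \lor (\lnot q2 \to q1)) \leftrightarrow \lnot q2), \lnot (q3 \leftrightarrow \lnot q3).
\lnot \lnot ((\lnot q4 \lor (\lnot q2 \to q1)) \leftrightarrow \lnot q2): drop double negation, giving ((\lnot q4 \lor (\lnot q2 \to q1)) \leftrightarrow \lnot q2).
\lnot (q3 \leftrightarrow \lnot q3): β-rule — branch into q3, \lnot \lnot q3  //  \lnot q3, \lnot q3.
  branch 1 (add q3, \lnot \lnot q3):
    ((\lnot q4 \lor (\lnot q2 \to q1)) \leftrightarrow \lnot q2): β-rule — branch into (\lnot q4 \lor (\lnot q2 \to q1)), \lnot q2  //  \lnot (\lnot q4 \lor (\lnot q2 \to q1)), \lnot \lnot q2.
      branch 1.1 (add (\lnot q4 \lor (\lnot q2 \to q1)), \lnot q2):
        (\lnot q4 \lor (\lnot q2 \to q1)): β-rule — branch into \lnot q4  //  (\lnot q2 \to q1).
          branch 1.1.1 (add \lnot q4):
            ○ open, literals {q2=F, q3=T, q4=F}.
          branch 1.1.2 (add (\lnot q2 \to q1)):
            (\lnot q2 \to q1): β-rule — branch into \lnot \lnot q2  //  q1.
              branch 1.1.2.1 (add \lnot \lnot q2):
                × closes — contains both q2 and \lnot q2.
              branch 1.1.2.2 (add q1):
                ○ open, literals {q1=T, q2=F, q3=T}.
      branch 1.2 (add \lnot (\lnot q4 \lor (\lnot q2 \to q1)), \lnot \lnot q2):
        \lnot (\lnot q4 \lor (\lnot q2 \to q1)): α-rule — add \lnot \lnot q4, \lnot (\lnot q2 \to q1).
        \lnot (\lnot q2 \to q1): α-rule — add \lnot q2, \lnot q1.
        × closes — contains both q2 and \lnot q2.
  branch 2 (add \lnot q3, \lnot q3):
    ((\lnot q4 \lor (\lnot q2 \to q1)) \leftrightarrow \lnot q2): β-rule — branch into (\lnot q4 \lor (\lnot q2 \to q1)), \lnot q2  //  \lnot (\lnot q4 \lor (\lnot q2 \to q1)), \lnot \lnot q2.
      branch 2.1 (add (\lnot q4 \lor (\lnot q2 \to q1)), \lnot q2):
        (\lnot q4 \lor (\lnot q2 \to q1)): β-rule — branch into \lnot q4  //  (\lnot q2 \to q1).
          branch 2.1.1 (add \lnot q4):
            ○ open, literals {q2=F, q3=F, q4=F}.
          branch 2.1.2 (add (\lnot q2 \to q1)):
            (\lnot q2 \to q1): β-rule — branch into \lnot \lnot q2  //  q1.
              branch 2.1.2.1 (add \lnot \lnot q2):
                × closes — contains both q2 and \lnot q2.
              branch 2.1.2.2 (add q1):
                ○ open, literals {q1=T, q2=F, q3=F}.
      branch 2.2 (add \lnot (\lnot q4 \lor (\lnot q2 \to q1)), \lnot \lnot q2):
        \lnot (\lnot q4 \lor (\lnot q2 \to q1)): α-rule — add \lnot \lnot q4, \lnot (\lnot q2 \to q1).
        \lnot (\lnot q2 \to q1): α-rule — add \lnot q2, \lnot q1.
        × closes — contains both q2 and \lnot q2.
4 branches closed, 4 open.
Each open branch fixes some atoms; the unmentioned ones are free. Counting distinct full assignments: branch {q2=F, q3=T, q4=F} (q1, q5) contributes 4 new; branch {q1=T, q2=F, q3=T} (q4, q5) contributes 2 new; branch {q2=F, q3=F, q4=F} (q1, q5) contributes 4 new; branch {q1=T, q2=F, q3=F} (q4, q5) contributes 2 new. Total: 12.

12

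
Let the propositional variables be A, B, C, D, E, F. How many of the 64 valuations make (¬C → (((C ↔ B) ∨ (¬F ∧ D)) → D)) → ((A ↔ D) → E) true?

Initial set: {((¬C → (((C ↔ B) ∨ (¬F ∧ D)) → D)) → ((A ↔ D) → E))}.
((¬C → (((C ↔ B) ∨ (¬F ∧ D)) → D)) → ((A ↔ D) → E)): β-rule — branch into ¬(¬C → (((C ↔ B) ∨ (¬F ∧ D)) → D))  //  ((A ↔ D) → E).
  branch 1 (add ¬(¬C → (((C ↔ B) ∨ (¬F ∧ D)) → D))):
    ¬(¬C → (((C ↔ B) ∨ (¬F ∧ D)) → D)): α-rule — add ¬C, ¬(((C ↔ B) ∨ (¬F ∧ D)) → D).
    ¬(((C ↔ B) ∨ (¬F ∧ D)) → D): α-rule — add ((C ↔ B) ∨ (¬F ∧ D)), ¬D.
    ((C ↔ B) ∨ (¬F ∧ D)): β-rule — branch into (C ↔ B)  //  (¬F ∧ D).
      branch 1.1 (add (C ↔ B)):
        (C ↔ B): β-rule — branch into C, B  //  ¬C, ¬B.
          branch 1.1.1 (add C, B):
            × closes — contains both C and ¬C.
          branch 1.1.2 (add ¬C, ¬B):
            ○ open, literals {B=F, C=F, D=F}.
      branch 1.2 (add (¬F ∧ D)):
        (¬F ∧ D): α-rule — add ¬F, D.
        × closes — contains both D and ¬D.
  branch 2 (add ((A ↔ D) → E)):
    ((A ↔ D) → E): β-rule — branch into ¬(A ↔ D)  //  E.
      branch 2.1 (add ¬(A ↔ D)):
        ¬(A ↔ D): β-rule — branch into A, ¬D  //  ¬A, D.
          branch 2.1.1 (add A, ¬D):
            ○ open, literals {A=T, D=F}.
          branch 2.1.2 (add ¬A, D):
            ○ open, literals {A=F, D=T}.
      branch 2.2 (add E):
        ○ open, literals {E=T}.
2 branches closed, 4 open.
Each open branch fixes some atoms; the unmentioned ones are free. Counting distinct full assignments: branch {B=F, C=F, D=F} (A, E, F) contributes 8 new; branch {A=T, D=F} (B, C, E, F) contributes 12 new; branch {A=F, D=T} (B, C, E, F) contributes 16 new; branch {E=T} (A, B, C, D, F) contributes 14 new. Total: 50.

50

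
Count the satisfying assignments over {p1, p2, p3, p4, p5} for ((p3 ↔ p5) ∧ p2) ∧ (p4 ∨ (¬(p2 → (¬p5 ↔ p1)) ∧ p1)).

Initial set: {(((p3 ↔ p5) ∧ p2) ∧ (p4 ∨ (¬(p2 → (¬p5 ↔ p1)) ∧ p1)))}.
(((p3 ↔ p5) ∧ p2) ∧ (p4 ∨ (¬(p2 → (¬p5 ↔ p1)) ∧ p1))): α-rule — add ((p3 ↔ p5) ∧ p2), (p4 ∨ (¬(p2 → (¬p5 ↔ p1)) ∧ p1)).
((p3 ↔ p5) ∧ p2): α-rule — add (p3 ↔ p5), p2.
(p4 ∨ (¬(p2 → (¬p5 ↔ p1)) ∧ p1)): β-rule — branch into p4  //  (¬(p2 → (¬p5 ↔ p1)) ∧ p1).
  branch 1 (add p4):
    (p3 ↔ p5): β-rule — branch into p3, p5  //  ¬p3, ¬p5.
      branch 1.1 (add p3, p5):
        ○ open, literals {p2=1, p3=1, p4=1, p5=1}.
      branch 1.2 (add ¬p3, ¬p5):
        ○ open, literals {p2=1, p3=0, p4=1, p5=0}.
  branch 2 (add (¬(p2 → (¬p5 ↔ p1)) ∧ p1)):
    (¬(p2 → (¬p5 ↔ p1)) ∧ p1): α-rule — add ¬(p2 → (¬p5 ↔ p1)), p1.
    ¬(p2 → (¬p5 ↔ p1)): α-rule — add p2, ¬(¬p5 ↔ p1).
    (p3 ↔ p5): β-rule — branch into p3, p5  //  ¬p3, ¬p5.
      branch 2.1 (add p3, p5):
        ¬(¬p5 ↔ p1): β-rule — branch into ¬p5, ¬p1  //  ¬¬p5, p1.
          branch 2.1.1 (add ¬p5, ¬p1):
            × closes — contains both p5 and ¬p5.
          branch 2.1.2 (add ¬¬p5, p1):
            ○ open, literals {p1=1, p2=1, p3=1, p5=1}.
      branch 2.2 (add ¬p3, ¬p5):
        ¬(¬p5 ↔ p1): β-rule — branch into ¬p5, ¬p1  //  ¬¬p5, p1.
          branch 2.2.1 (add ¬p5, ¬p1):
            × closes — contains both p1 and ¬p1.
          branch 2.2.2 (add ¬¬p5, p1):
            × closes — contains both p5 and ¬p5.
3 branches closed, 3 open.
Each open branch fixes some atoms; the unmentioned ones are free. Counting distinct full assignments: branch {p2=1, p3=1, p4=1, p5=1} (p1) contributes 2 new; branch {p2=1, p3=0, p4=1, p5=0} (p1) contributes 2 new; branch {p1=1, p2=1, p3=1, p5=1} (p4) contributes 1 new. Total: 5.

5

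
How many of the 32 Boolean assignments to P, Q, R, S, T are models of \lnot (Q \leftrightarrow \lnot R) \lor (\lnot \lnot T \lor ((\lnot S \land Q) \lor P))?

Initial set: {(\lnot (Q \leftrightarrow \lnot R) \lor (\lnot \lnot T \lor ((\lnot S \land Q) \lor P)))}.
(\lnot (Q \leftrightarrow \lnot R) \lor (\lnot \lnot T \lor ((\lnot S \land Q) \lor P))): β-rule — branch into \lnot (Q \leftrightarrow \lnot R)  //  (\lnot \lnot T \lor ((\lnot S \land Q) \lor P)).
  branch 1 (add \lnot (Q \leftrightarrow \lnot R)):
    \lnot (Q \leftrightarrow \lnot R): β-rule — branch into Q, \lnot \lnot R  //  \lnot Q, \lnot R.
      branch 1.1 (add Q, \lnot \lnot R):
        ○ open, literals {Q=true, R=true}.
      branch 1.2 (add \lnot Q, \lnot R):
        ○ open, literals {Q=false, R=false}.
  branch 2 (add (\lnot \lnot T \lor ((\lnot S \land Q) \lor P))):
    (\lnot \lnot T \lor ((\lnot S \land Q) \lor P)): β-rule — branch into \lnot \lnot T  //  ((\lnot S \land Q) \lor P).
      branch 2.1 (add \lnot \lnot T):
        \lnot \lnot T: drop double negation, giving T.
        ○ open, literals {T=true}.
      branch 2.2 (add ((\lnot S \land Q) \lor P)):
        ((\lnot S \land Q) \lor P): β-rule — branch into (\lnot S \land Q)  //  P.
          branch 2.2.1 (add (\lnot S \land Q)):
            (\lnot S \land Q): α-rule — add \lnot S, Q.
            ○ open, literals {Q=true, S=false}.
          branch 2.2.2 (add P):
            ○ open, literals {P=true}.
0 branches closed, 5 open.
Each open branch fixes some atoms; the unmentioned ones are free. Counting distinct full assignments: branch {Q=true, R=true} (P, S, T) contributes 8 new; branch {Q=false, R=false} (P, S, T) contributes 8 new; branch {T=true} (P, Q, R, S) contributes 8 new; branch {Q=true, S=false} (P, R, T) contributes 2 new; branch {P=true} (Q, R, S, T) contributes 3 new. Total: 29.

29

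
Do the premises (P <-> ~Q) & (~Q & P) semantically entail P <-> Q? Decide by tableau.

No

Initial set: {((P <-> ~Q) & (~Q & P)); ~(P <-> Q)}.
((P <-> ~Q) & (~Q & P)): α-rule — add (P <-> ~Q), (~Q & P).
(~Q & P): α-rule — add ~Q, P.
~(P <-> Q): β-rule — branch into P, ~Q  //  ~P, Q.
  branch 1 (add P, ~Q):
    (P <-> ~Q): β-rule — branch into P, ~Q  //  ~P, ~~Q.
      branch 1.1 (add P, ~Q):
        ○ open, literals {P=true, Q=false}.
      branch 1.2 (add ~P, ~~Q):
        × closes — contains both P and ~P.
  branch 2 (add ~P, Q):
    × closes — contains both P and ~P.
2 branches closed, 1 open.
An open branch gives a countermodel: P=true, Q=false (unmentioned atoms arbitrary); the premises hold there but the conclusion fails.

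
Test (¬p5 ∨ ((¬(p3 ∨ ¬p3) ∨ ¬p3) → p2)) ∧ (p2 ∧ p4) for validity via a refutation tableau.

Assume the negation and expand:
Initial set: {¬((¬p5 ∨ ((¬(p3 ∨ ¬p3) ∨ ¬p3) → p2)) ∧ (p2 ∧ p4))}.
¬((¬p5 ∨ ((¬(p3 ∨ ¬p3) ∨ ¬p3) → p2)) ∧ (p2 ∧ p4)): β-rule — branch into ¬(¬p5 ∨ ((¬(p3 ∨ ¬p3) ∨ ¬p3) → p2))  //  ¬(p2 ∧ p4).
  branch 1 (add ¬(¬p5 ∨ ((¬(p3 ∨ ¬p3) ∨ ¬p3) → p2))):
    ¬(¬p5 ∨ ((¬(p3 ∨ ¬p3) ∨ ¬p3) → p2)): α-rule — add ¬¬p5, ¬((¬(p3 ∨ ¬p3) ∨ ¬p3) → p2).
    ¬((¬(p3 ∨ ¬p3) ∨ ¬p3) → p2): α-rule — add (¬(p3 ∨ ¬p3) ∨ ¬p3), ¬p2.
    (¬(p3 ∨ ¬p3) ∨ ¬p3): β-rule — branch into ¬(p3 ∨ ¬p3)  //  ¬p3.
      branch 1.1 (add ¬(p3 ∨ ¬p3)):
        ¬(p3 ∨ ¬p3): α-rule — add ¬p3, ¬¬p3.
        × closes — contains both p3 and ¬p3.
      branch 1.2 (add ¬p3):
        ○ open, literals {p2=F, p3=F, p5=T}.
  branch 2 (add ¬(p2 ∧ p4)):
    ¬(p2 ∧ p4): β-rule — branch into ¬p2  //  ¬p4.
      branch 2.1 (add ¬p2):
        ○ open, literals {p2=F}.
      branch 2.2 (add ¬p4):
        ○ open, literals {p4=F}.
1 branch closed, 3 open.
An open branch gives a countermodel: p2=F, p3=F, p5=T (unmentioned atoms arbitrary); under it the original formula is false.

Not valid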